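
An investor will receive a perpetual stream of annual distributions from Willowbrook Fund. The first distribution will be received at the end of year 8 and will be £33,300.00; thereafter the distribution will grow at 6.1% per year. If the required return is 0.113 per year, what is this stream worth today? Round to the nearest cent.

Value at end of year 7: C₁ / (r − g) = £33,300.00 / (0.113 − 0.061) = £640,384.6154
Discount to today: PV = £640,384.6154 / (1 + 0.113)^7 = £640,384.6154 / 2.115759 = £302,673.74

£302673.74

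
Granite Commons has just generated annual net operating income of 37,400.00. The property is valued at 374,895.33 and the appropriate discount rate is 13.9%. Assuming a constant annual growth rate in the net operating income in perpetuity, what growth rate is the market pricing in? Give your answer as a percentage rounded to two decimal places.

3.57%

P = D₀(1+g)/(r−g) ⇒ P(r−g) = D₀(1+g) ⇒ g(P+D₀) = P·r − D₀
g = (P·r − D₀)/(P + D₀) = (374,895.33×0.139 − 37,400.00) / (374,895.33 + 37,400.00) = 0.035679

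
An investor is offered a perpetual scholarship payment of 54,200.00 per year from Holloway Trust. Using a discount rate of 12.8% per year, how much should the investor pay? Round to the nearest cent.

Level perpetuity: PV = C / r = 54,200.00 / 0.128 = 423,437.50

423437.50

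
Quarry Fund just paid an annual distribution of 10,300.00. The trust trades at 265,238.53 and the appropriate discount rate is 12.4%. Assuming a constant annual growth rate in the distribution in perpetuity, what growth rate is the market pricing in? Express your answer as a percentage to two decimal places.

P = D₀(1+g)/(r−g) ⇒ P(r−g) = D₀(1+g) ⇒ g(P+D₀) = P·r − D₀
g = (P·r − D₀)/(P + D₀) = (265,238.53×0.124 − 10,300.00) / (265,238.53 + 10,300.00) = 0.081983

8.20%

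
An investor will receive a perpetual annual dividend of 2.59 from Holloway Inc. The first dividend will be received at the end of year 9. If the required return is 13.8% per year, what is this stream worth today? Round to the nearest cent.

Value at end of year 8: C / r = 2.59 / 0.138 = 18.7681
Discount to today: PV = 18.7681 / (1 + 0.138)^8 = 18.7681 / 2.812795 = 6.67

6.67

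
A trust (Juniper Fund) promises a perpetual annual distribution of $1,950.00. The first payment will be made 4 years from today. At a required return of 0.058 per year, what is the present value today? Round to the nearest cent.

$28388.97

Value at end of year 3: C / r = $1,950.00 / 0.058 = $33,620.6897
Discount to today: PV = $33,620.6897 / (1 + 0.058)^3 = $33,620.6897 / 1.184287 = $28,388.97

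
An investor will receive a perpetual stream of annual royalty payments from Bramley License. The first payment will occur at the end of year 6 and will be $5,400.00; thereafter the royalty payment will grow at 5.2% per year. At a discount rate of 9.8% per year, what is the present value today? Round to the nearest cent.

$73557.04

Value at end of year 5: C₁ / (r − g) = $5,400.00 / (0.098 − 0.052) = $117,391.3043
Discount to today: PV = $117,391.3043 / (1 + 0.098)^5 = $117,391.3043 / 1.595922 = $73,557.04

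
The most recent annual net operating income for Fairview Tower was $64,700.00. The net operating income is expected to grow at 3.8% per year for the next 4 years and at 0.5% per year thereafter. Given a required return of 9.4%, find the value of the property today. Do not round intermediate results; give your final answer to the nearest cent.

$819440.88

D_1 = 67158.60000
D_2 = 69710.62680
D_3 = 72359.63062
D_4 = 75109.29658
Terminal value at year 4: TV = D_4×(1+g_2)/(r−g_2) = 75484.84306/0.089 = 848144.30410
P_0 = D_1/(1+r)^1 + D_2/(1+r)^2 + D_3/(1+r)^3 + D_4/(1+r)^4 + TV/(1+r)^4
    = 61388.11700 + 58245.76366 + 55264.26205 + 52435.37844 + 592107.36323 = 819440.88438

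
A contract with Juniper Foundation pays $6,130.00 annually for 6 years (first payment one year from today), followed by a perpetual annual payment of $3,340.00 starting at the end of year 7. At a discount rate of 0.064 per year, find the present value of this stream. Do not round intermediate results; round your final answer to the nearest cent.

$65736.09

PV of 6-year annuity: $6,130.00 × [1 − (1+0.064)^−6] / 0.064 = 29768.05805
Perpetuity value at year 6: $3,340.00 / 0.064 = 52187.50000
PV of perpetuity: 52187.50000 / (1+0.064)^6 = 35968.03607
Total PV = 29768.05805 + 35968.03607 = 65736.09412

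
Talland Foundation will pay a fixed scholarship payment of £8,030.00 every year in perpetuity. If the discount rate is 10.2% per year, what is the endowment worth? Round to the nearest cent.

£78725.49

Level perpetuity: PV = C / r = £8,030.00 / 0.102 = £78,725.49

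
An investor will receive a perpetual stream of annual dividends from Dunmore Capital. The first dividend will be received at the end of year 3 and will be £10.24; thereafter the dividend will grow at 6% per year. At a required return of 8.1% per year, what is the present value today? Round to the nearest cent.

£417.28

Value at end of year 2: C₁ / (r − g) = £10.24 / (0.081 − 0.06) = £487.6190
Discount to today: PV = £487.6190 / (1 + 0.081)^2 = £487.6190 / 1.168561 = £417.28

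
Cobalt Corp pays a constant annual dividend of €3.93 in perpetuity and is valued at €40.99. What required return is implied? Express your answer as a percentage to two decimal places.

P = C/r ⇒ r = C/P = €3.93/€40.99 = 0.095877

9.59%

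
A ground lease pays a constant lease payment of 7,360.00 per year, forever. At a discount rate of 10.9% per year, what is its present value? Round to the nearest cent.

67522.94

Level perpetuity: PV = C / r = 7,360.00 / 0.109 = 67,522.94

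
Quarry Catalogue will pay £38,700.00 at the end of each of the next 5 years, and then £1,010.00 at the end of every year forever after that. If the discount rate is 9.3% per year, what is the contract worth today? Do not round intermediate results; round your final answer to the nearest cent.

£156327.10

PV of 5-year annuity: £38,700.00 × [1 − (1+0.093)^−5] / 0.093 = 149365.04093
Perpetuity value at year 5: £1,010.00 / 0.093 = 10860.21505
PV of perpetuity: 10860.21505 / (1+0.093)^5 = 6962.05765
Total PV = 149365.04093 + 6962.05765 = 156327.09859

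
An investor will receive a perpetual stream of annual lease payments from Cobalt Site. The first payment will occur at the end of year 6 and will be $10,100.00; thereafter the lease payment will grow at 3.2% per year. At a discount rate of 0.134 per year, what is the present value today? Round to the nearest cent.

$52802.68

Value at end of year 5: C₁ / (r − g) = $10,100.00 / (0.134 − 0.032) = $99,019.6078
Discount to today: PV = $99,019.6078 / (1 + 0.134)^5 = $99,019.6078 / 1.875276 = $52,802.68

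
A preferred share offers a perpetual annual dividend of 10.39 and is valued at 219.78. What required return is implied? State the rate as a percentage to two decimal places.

4.73%

P = C/r ⇒ r = C/P = 10.39/219.78 = 0.047275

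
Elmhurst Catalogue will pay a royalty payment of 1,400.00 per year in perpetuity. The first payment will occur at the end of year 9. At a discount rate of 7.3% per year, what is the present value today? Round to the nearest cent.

10914.59

Value at end of year 8: C / r = 1,400.00 / 0.073 = 19,178.0822
Discount to today: PV = 19,178.0822 / (1 + 0.073)^8 = 19,178.0822 / 1.757105 = 10,914.59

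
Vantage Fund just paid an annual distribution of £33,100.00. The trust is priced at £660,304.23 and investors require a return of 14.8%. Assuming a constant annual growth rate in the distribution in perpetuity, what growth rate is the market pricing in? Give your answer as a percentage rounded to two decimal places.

P = D₀(1+g)/(r−g) ⇒ P(r−g) = D₀(1+g) ⇒ g(P+D₀) = P·r − D₀
g = (P·r − D₀)/(P + D₀) = (£660,304.23×0.148 − £33,100.00) / (£660,304.23 + £33,100.00) = 0.093200

9.32%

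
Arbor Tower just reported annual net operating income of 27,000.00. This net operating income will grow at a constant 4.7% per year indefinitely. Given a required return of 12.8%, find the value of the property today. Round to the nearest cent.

349000.00

D₁ = D₀ × (1 + g) = 27,000.00 × 1.047 = 28,269.0000
Growing perpetuity: P = D₁ / (r − g) = 28,269.0000 / (0.128 − 0.047) = 349,000.00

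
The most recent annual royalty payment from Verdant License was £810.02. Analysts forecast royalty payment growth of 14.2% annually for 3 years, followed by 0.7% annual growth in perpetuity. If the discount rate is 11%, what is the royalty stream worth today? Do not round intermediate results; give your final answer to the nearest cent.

£11197.05

D_1 = 925.04284
D_2 = 1056.39892
D_3 = 1206.40757
Terminal value at year 3: TV = D_3×(1+g_2)/(r−g_2) = 1214.85242/0.103 = 11794.68372
P_0 = D_1/(1+r)^1 + D_2/(1+r)^2 + D_3/(1+r)^3 + TV/(1+r)^3
    = 833.37193 + 857.39706 + 882.11482 + 8624.17108 = 11197.05489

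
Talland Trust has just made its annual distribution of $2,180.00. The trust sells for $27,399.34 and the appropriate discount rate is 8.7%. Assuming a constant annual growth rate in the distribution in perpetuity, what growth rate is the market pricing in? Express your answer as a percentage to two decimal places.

P = D₀(1+g)/(r−g) ⇒ P(r−g) = D₀(1+g) ⇒ g(P+D₀) = P·r − D₀
g = (P·r − D₀)/(P + D₀) = ($27,399.34×0.087 − $2,180.00) / ($27,399.34 + $2,180.00) = 0.006888

0.69%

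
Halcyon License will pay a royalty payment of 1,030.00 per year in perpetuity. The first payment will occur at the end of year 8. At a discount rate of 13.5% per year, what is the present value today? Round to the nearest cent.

Value at end of year 7: C / r = 1,030.00 / 0.135 = 7,629.6296
Discount to today: PV = 7,629.6296 / (1 + 0.135)^7 = 7,629.6296 / 2.426448 = 3,144.36

3144.36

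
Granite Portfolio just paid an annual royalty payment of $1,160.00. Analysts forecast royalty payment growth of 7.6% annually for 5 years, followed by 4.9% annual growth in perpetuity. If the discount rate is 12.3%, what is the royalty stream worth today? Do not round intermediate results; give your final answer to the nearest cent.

$18390.12

D_1 = 1248.16000
D_2 = 1343.02016
D_3 = 1445.08969
D_4 = 1554.91651
D_5 = 1673.09016
Terminal value at year 5: TV = D_5×(1+g_2)/(r−g_2) = 1755.07158/0.074 = 23717.18353
P_0 = D_1/(1+r)^1 + D_2/(1+r)^2 + D_3/(1+r)^3 + D_4/(1+r)^4 + D_5/(1+r)^5 + TV/(1+r)^5
    = 1111.45147 + 1064.93480 + 1020.36496 + 977.66046 + 936.74323 + 13278.96827 = 18390.12318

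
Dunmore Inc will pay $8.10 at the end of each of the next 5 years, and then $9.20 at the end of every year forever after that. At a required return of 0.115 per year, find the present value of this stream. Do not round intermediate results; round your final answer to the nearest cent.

$75.99

PV of 5-year annuity: $8.10 × [1 − (1+0.115)^−5] / 0.115 = 29.56401
Perpetuity value at year 5: $9.20 / 0.115 = 80.00000
PV of perpetuity: 80.00000 / (1+0.115)^5 = 46.42112
Total PV = 29.56401 + 46.42112 = 75.98513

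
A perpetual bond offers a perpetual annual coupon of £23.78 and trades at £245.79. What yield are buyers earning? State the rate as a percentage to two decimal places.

9.67%

P = C/r ⇒ r = C/P = £23.78/£245.79 = 0.096749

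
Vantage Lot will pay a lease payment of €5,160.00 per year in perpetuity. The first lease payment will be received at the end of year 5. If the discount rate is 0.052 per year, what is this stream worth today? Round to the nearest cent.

Value at end of year 4: C / r = €5,160.00 / 0.052 = €99,230.7692
Discount to today: PV = €99,230.7692 / (1 + 0.052)^4 = €99,230.7692 / 1.224794 = €81,018.35

€81018.35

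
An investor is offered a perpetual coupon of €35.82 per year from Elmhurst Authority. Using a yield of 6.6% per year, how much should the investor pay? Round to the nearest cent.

Level perpetuity: PV = C / r = €35.82 / 0.066 = €542.73

€542.73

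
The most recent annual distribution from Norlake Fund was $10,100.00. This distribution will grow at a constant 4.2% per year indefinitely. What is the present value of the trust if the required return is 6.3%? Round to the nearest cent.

$501152.38

D₁ = D₀ × (1 + g) = $10,100.00 × 1.042 = $10,524.2000
Growing perpetuity: P = D₁ / (r − g) = $10,524.2000 / (0.063 − 0.042) = $501,152.38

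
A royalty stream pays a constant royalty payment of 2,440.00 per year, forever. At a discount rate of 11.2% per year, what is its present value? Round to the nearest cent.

21785.71

Level perpetuity: PV = C / r = 2,440.00 / 0.112 = 21,785.71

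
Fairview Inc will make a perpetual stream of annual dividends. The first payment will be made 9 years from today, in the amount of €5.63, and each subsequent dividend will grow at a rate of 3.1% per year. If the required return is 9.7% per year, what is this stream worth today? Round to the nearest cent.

€40.67

Value at end of year 8: C₁ / (r − g) = €5.63 / (0.097 − 0.031) = €85.3030
Discount to today: PV = €85.3030 / (1 + 0.097)^8 = €85.3030 / 2.097264 = €40.67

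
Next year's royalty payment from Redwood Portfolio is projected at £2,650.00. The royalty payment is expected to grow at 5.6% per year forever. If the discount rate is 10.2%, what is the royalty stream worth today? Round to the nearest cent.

£57608.70

Growing perpetuity: P = D₁ / (r − g) = £2,650.0000 / (0.102 − 0.056) = £57,608.70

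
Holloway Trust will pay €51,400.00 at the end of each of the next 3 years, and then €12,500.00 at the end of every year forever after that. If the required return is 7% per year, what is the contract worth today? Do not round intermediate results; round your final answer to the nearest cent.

€280657.32

PV of 3-year annuity: €51,400.00 × [1 − (1+0.07)^−3] / 0.07 = 134889.84468
Perpetuity value at year 3: €12,500.00 / 0.07 = 178571.42857
PV of perpetuity: 178571.42857 / (1+0.07)^3 = 145767.47802
Total PV = 134889.84468 + 145767.47802 = 280657.32270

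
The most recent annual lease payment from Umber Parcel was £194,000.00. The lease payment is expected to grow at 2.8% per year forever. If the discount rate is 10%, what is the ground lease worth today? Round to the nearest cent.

D₁ = D₀ × (1 + g) = £194,000.00 × 1.028 = £199,432.0000
Growing perpetuity: P = D₁ / (r − g) = £199,432.0000 / (0.1 − 0.028) = £2,769,888.89

£2769888.89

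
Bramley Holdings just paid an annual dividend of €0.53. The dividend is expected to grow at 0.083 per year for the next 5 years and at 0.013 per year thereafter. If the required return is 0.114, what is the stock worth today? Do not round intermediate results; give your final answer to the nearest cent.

€7.05

D_1 = 0.57399
D_2 = 0.62163
D_3 = 0.67323
D_4 = 0.72910
D_5 = 0.78962
Terminal value at year 5: TV = D_5×(1+g_2)/(r−g_2) = 0.79989/0.101 = 7.91965
P_0 = D_1/(1+r)^1 + D_2/(1+r)^2 + D_3/(1+r)^3 + D_4/(1+r)^4 + D_5/(1+r)^5 + TV/(1+r)^5
    = 0.51525 + 0.50091 + 0.48697 + 0.47342 + 0.46025 + 4.61615 = 7.05296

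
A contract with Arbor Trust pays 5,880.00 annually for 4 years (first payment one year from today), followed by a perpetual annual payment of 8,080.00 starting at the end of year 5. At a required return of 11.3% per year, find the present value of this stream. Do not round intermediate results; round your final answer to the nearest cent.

64722.53

PV of 4-year annuity: 5,880.00 × [1 − (1+0.113)^−4] / 0.113 = 18126.14503
Perpetuity value at year 4: 8,080.00 / 0.113 = 71504.42478
PV of perpetuity: 71504.42478 / (1+0.113)^4 = 46596.38876
Total PV = 18126.14503 + 46596.38876 = 64722.53378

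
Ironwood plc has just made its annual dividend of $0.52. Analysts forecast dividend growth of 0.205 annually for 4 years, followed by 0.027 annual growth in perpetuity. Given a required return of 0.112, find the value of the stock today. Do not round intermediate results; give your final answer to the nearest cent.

$11.22

D_1 = 0.62660
D_2 = 0.75505
D_3 = 0.90984
D_4 = 1.09636
Terminal value at year 4: TV = D_4×(1+g_2)/(r−g_2) = 1.12596/0.085 = 13.24656
P_0 = D_1/(1+r)^1 + D_2/(1+r)^2 + D_3/(1+r)^3 + D_4/(1+r)^4 + TV/(1+r)^4
    = 0.56349 + 0.61062 + 0.66168 + 0.71702 + 8.66331 = 11.21612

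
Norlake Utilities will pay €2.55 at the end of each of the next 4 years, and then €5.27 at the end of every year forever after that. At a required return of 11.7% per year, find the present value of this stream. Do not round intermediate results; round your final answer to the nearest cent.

PV of 4-year annuity: €2.55 × [1 − (1+0.117)^−4] / 0.117 = 7.79443
Perpetuity value at year 4: €5.27 / 0.117 = 45.04274
PV of perpetuity: 45.04274 / (1+0.117)^4 = 28.93424
Total PV = 7.79443 + 28.93424 = 36.72867

€36.73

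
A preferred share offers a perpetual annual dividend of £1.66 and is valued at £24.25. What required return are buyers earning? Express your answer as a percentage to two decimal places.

6.85%

P = C/r ⇒ r = C/P = £1.66/£24.25 = 0.068454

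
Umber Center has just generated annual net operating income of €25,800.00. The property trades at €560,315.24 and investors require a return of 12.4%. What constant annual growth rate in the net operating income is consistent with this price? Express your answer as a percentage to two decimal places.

7.45%

P = D₀(1+g)/(r−g) ⇒ P(r−g) = D₀(1+g) ⇒ g(P+D₀) = P·r − D₀
g = (P·r − D₀)/(P + D₀) = (€560,315.24×0.124 − €25,800.00) / (€560,315.24 + €25,800.00) = 0.074523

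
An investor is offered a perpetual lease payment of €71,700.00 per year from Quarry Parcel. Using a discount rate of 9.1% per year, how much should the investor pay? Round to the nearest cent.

€787912.09

Level perpetuity: PV = C / r = €71,700.00 / 0.091 = €787,912.09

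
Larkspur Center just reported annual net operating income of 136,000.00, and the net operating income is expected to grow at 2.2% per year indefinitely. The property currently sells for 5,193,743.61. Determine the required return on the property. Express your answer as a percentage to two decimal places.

4.88%

D₁ = 136,000.00 × 1.022 = 138,992.0000
P = D₁/(r − g) ⇒ r = D₁/P + g = 138,992.0000/5,193,743.61 + 0.022 = 0.026761 + 0.022 = 0.048761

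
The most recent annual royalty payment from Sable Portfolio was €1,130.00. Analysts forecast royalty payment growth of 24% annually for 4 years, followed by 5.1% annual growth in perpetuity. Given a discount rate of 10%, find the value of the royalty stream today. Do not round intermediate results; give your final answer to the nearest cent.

€45291.39

D_1 = 1401.20000
D_2 = 1737.48800
D_3 = 2154.48512
D_4 = 2671.56155
Terminal value at year 4: TV = D_4×(1+g_2)/(r−g_2) = 2807.81119/0.049 = 57302.26914
P_0 = D_1/(1+r)^1 + D_2/(1+r)^2 + D_3/(1+r)^3 + D_4/(1+r)^4 + TV/(1+r)^4
    = 1273.81818 + 1435.94050 + 1618.69656 + 1824.71248 + 39138.22084 = 45291.38857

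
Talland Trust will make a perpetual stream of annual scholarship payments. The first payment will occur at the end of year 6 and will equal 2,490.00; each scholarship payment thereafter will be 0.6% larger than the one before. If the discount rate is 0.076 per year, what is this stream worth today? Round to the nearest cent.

24662.66

Value at end of year 5: C₁ / (r − g) = 2,490.00 / (0.076 − 0.006) = 35,571.4286
Discount to today: PV = 35,571.4286 / (1 + 0.076)^5 = 35,571.4286 / 1.442319 = 24,662.66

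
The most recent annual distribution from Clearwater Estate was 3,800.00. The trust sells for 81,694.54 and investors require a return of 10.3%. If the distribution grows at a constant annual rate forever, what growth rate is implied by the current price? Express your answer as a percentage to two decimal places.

5.40%

P = D₀(1+g)/(r−g) ⇒ P(r−g) = D₀(1+g) ⇒ g(P+D₀) = P·r − D₀
g = (P·r − D₀)/(P + D₀) = (81,694.54×0.103 − 3,800.00) / (81,694.54 + 3,800.00) = 0.053975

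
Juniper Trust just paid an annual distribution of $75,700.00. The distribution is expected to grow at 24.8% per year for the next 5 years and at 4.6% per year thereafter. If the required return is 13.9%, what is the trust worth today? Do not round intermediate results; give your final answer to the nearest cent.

D_1 = 94473.60000
D_2 = 117903.05280
D_3 = 147143.00989
D_4 = 183634.47635
D_5 = 229175.82648
Terminal value at year 5: TV = D_5×(1+g_2)/(r−g_2) = 239717.91450/0.093 = 2577611.98388
P_0 = D_1/(1+r)^1 + D_2/(1+r)^2 + D_3/(1+r)^3 + D_4/(1+r)^4 + D_5/(1+r)^5 + TV/(1+r)^5
    = 82944.33714 + 90881.94271 + 99579.16111 + 109108.68575 + 119550.16665 + 1344618.00336 = 1846682.29671

$1846682.30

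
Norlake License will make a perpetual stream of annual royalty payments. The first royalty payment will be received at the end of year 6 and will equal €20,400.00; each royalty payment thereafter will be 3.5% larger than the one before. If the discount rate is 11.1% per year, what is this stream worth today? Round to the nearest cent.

€158579.22

Value at end of year 5: C₁ / (r − g) = €20,400.00 / (0.111 − 0.035) = €268,421.0526
Discount to today: PV = €268,421.0526 / (1 + 0.111)^5 = €268,421.0526 / 1.692662 = €158,579.22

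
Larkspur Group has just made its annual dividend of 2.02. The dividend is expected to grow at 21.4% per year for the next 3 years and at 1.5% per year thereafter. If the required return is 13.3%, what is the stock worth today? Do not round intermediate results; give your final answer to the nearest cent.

D_1 = 2.45228
D_2 = 2.97707
D_3 = 3.61416
Terminal value at year 3: TV = D_3×(1+g_2)/(r−g_2) = 3.66837/0.118 = 31.08791
P_0 = D_1/(1+r)^1 + D_2/(1+r)^2 + D_3/(1+r)^3 + TV/(1+r)^3
    = 2.16441 + 2.31915 + 2.48495 + 21.37478 = 28.34330

28.34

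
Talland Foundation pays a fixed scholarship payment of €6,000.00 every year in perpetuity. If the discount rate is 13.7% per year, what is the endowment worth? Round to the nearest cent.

Level perpetuity: PV = C / r = €6,000.00 / 0.137 = €43,795.62

€43795.62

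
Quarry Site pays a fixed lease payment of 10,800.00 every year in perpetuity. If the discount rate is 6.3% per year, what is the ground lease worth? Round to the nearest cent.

171428.57

Level perpetuity: PV = C / r = 10,800.00 / 0.063 = 171,428.57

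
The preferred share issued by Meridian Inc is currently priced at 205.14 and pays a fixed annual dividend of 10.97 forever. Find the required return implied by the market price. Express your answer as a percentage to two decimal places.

5.35%

P = C/r ⇒ r = C/P = 10.97/205.14 = 0.053476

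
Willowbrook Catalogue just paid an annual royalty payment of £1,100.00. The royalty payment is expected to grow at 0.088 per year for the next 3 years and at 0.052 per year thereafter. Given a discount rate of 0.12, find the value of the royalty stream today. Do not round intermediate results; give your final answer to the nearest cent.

£18715.27

D_1 = 1196.80000
D_2 = 1302.11840
D_3 = 1416.70482
Terminal value at year 3: TV = D_3×(1+g_2)/(r−g_2) = 1490.37347/0.068 = 21917.25691
P_0 = D_1/(1+r)^1 + D_2/(1+r)^2 + D_3/(1+r)^3 + TV/(1+r)^3
    = 1068.57143 + 1038.04082 + 1008.38251 + 15600.27055 = 18715.26531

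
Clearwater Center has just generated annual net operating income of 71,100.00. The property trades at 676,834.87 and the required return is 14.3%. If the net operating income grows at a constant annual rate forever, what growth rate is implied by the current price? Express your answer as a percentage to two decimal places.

P = D₀(1+g)/(r−g) ⇒ P(r−g) = D₀(1+g) ⇒ g(P+D₀) = P·r − D₀
g = (P·r − D₀)/(P + D₀) = (676,834.87×0.143 − 71,100.00) / (676,834.87 + 71,100.00) = 0.034344

3.43%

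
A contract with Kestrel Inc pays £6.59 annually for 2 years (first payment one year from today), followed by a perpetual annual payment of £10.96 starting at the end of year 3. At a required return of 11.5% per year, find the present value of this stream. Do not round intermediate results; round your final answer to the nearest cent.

£87.87

PV of 2-year annuity: £6.59 × [1 − (1+0.115)^−2] / 0.115 = 11.21104
Perpetuity value at year 2: £10.96 / 0.115 = 95.30435
PV of perpetuity: 95.30435 / (1+0.115)^2 = 76.65897
Total PV = 11.21104 + 76.65897 = 87.87001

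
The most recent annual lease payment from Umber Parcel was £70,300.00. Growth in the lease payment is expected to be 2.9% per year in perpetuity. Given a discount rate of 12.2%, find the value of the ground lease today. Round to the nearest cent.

£777835.48

D₁ = D₀ × (1 + g) = £70,300.00 × 1.029 = £72,338.7000
Growing perpetuity: P = D₁ / (r − g) = £72,338.7000 / (0.122 − 0.029) = £777,835.48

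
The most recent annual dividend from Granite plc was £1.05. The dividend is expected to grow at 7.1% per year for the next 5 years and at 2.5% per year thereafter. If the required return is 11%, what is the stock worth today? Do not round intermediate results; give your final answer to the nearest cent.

D_1 = 1.12455
D_2 = 1.20439
D_3 = 1.28990
D_4 = 1.38149
D_5 = 1.47957
Terminal value at year 5: TV = D_5×(1+g_2)/(r−g_2) = 1.51656/0.085 = 17.84192
P_0 = D_1/(1+r)^1 + D_2/(1+r)^2 + D_3/(1+r)^3 + D_4/(1+r)^4 + D_5/(1+r)^5 + TV/(1+r)^5
    = 1.01311 + 0.97751 + 0.94317 + 0.91003 + 0.87806 + 10.58831 = 15.31018

£15.31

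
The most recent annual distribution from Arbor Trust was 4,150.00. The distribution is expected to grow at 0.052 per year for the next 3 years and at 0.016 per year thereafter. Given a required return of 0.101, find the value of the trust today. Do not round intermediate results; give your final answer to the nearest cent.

D_1 = 4365.80000
D_2 = 4592.82160
D_3 = 4831.64832
Terminal value at year 3: TV = D_3×(1+g_2)/(r−g_2) = 4908.95470/0.085 = 57752.40819
P_0 = D_1/(1+r)^1 + D_2/(1+r)^2 + D_3/(1+r)^3 + TV/(1+r)^3
    = 3965.30427 + 3788.82842 + 3620.20663 + 43272.11688 = 54646.45620

54646.46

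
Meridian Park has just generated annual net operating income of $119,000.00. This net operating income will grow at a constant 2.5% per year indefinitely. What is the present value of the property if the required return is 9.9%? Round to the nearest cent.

$1648310.81

D₁ = D₀ × (1 + g) = $119,000.00 × 1.025 = $121,975.0000
Growing perpetuity: P = D₁ / (r − g) = $121,975.0000 / (0.099 − 0.025) = $1,648,310.81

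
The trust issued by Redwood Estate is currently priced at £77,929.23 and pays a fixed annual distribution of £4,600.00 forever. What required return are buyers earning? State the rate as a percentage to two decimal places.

5.90%

P = C/r ⇒ r = C/P = £4,600.00/£77,929.23 = 0.059028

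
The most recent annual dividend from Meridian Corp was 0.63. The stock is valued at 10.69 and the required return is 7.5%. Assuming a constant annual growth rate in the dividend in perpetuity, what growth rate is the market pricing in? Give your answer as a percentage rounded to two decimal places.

P = D₀(1+g)/(r−g) ⇒ P(r−g) = D₀(1+g) ⇒ g(P+D₀) = P·r − D₀
g = (P·r − D₀)/(P + D₀) = (10.69×0.075 − 0.63) / (10.69 + 0.63) = 0.015172

1.52%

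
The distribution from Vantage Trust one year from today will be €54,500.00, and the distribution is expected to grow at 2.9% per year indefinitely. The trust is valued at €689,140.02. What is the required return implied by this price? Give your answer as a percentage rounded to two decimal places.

P = D₁/(r − g) ⇒ r = D₁/P + g = €54,500.0000/€689,140.02 + 0.029 = 0.079084 + 0.029 = 0.108084

10.81%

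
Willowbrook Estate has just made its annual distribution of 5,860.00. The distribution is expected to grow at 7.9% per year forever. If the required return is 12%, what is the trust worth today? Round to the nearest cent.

D₁ = D₀ × (1 + g) = 5,860.00 × 1.079 = 6,322.9400
Growing perpetuity: P = D₁ / (r − g) = 6,322.9400 / (0.12 − 0.079) = 154,218.05

154218.05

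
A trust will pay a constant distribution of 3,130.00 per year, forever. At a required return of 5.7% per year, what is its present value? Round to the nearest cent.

Level perpetuity: PV = C / r = 3,130.00 / 0.057 = 54,912.28

54912.28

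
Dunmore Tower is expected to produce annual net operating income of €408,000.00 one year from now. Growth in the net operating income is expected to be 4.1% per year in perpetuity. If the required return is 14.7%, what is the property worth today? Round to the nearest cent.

Growing perpetuity: P = D₁ / (r − g) = €408,000.0000 / (0.147 − 0.041) = €3,849,056.60

€3849056.60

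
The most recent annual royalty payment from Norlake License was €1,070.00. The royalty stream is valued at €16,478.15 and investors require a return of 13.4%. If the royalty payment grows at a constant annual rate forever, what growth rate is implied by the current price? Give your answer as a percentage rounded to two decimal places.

6.49%

P = D₀(1+g)/(r−g) ⇒ P(r−g) = D₀(1+g) ⇒ g(P+D₀) = P·r − D₀
g = (P·r − D₀)/(P + D₀) = (€16,478.15×0.134 − €1,070.00) / (€16,478.15 + €1,070.00) = 0.064854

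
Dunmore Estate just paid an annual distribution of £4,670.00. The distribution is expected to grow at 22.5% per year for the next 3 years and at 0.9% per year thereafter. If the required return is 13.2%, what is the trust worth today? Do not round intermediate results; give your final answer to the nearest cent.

D_1 = 5720.75000
D_2 = 7007.91875
D_3 = 8584.70047
Terminal value at year 3: TV = D_3×(1+g_2)/(r−g_2) = 8661.96277/0.123 = 70422.46157
P_0 = D_1/(1+r)^1 + D_2/(1+r)^2 + D_3/(1+r)^3 + TV/(1+r)^3
    = 5053.66608 + 5468.85243 + 5918.14860 + 48548.06457 = 64988.73168

£64988.73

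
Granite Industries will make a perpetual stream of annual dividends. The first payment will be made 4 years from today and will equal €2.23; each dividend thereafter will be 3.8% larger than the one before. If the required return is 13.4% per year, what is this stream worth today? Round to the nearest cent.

Value at end of year 3: C₁ / (r − g) = €2.23 / (0.134 − 0.038) = €23.2292
Discount to today: PV = €23.2292 / (1 + 0.134)^3 = €23.2292 / 1.458274 = €15.93

€15.93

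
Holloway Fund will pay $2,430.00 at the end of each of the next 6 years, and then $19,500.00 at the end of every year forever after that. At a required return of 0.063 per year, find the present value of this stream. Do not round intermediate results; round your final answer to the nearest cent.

$226370.48

PV of 6-year annuity: $2,430.00 × [1 − (1+0.063)^−6] / 0.063 = 11837.29356
Perpetuity value at year 6: $19,500.00 / 0.063 = 309523.80952
PV of perpetuity: 309523.80952 / (1+0.063)^6 = 214533.18221
Total PV = 11837.29356 + 214533.18221 = 226370.47576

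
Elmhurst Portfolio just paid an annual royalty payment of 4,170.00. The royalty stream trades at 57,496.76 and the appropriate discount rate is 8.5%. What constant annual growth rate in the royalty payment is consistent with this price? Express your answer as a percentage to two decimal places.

1.16%

P = D₀(1+g)/(r−g) ⇒ P(r−g) = D₀(1+g) ⇒ g(P+D₀) = P·r − D₀
g = (P·r − D₀)/(P + D₀) = (57,496.76×0.085 − 4,170.00) / (57,496.76 + 4,170.00) = 0.011631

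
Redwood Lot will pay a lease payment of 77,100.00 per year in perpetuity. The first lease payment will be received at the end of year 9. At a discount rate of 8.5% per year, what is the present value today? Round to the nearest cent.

472277.82

Value at end of year 8: C / r = 77,100.00 / 0.085 = 907,058.8235
Discount to today: PV = 907,058.8235 / (1 + 0.085)^8 = 907,058.8235 / 1.920604 = 472,277.82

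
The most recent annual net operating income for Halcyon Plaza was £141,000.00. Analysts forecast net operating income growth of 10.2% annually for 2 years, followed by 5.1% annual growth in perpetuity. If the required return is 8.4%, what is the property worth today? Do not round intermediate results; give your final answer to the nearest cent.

D_1 = 155382.00000
D_2 = 171230.96400
Terminal value at year 2: TV = D_2×(1+g_2)/(r−g_2) = 179963.74316/0.033 = 5453446.76255
P_0 = D_1/(1+r)^1 + D_2/(1+r)^2 + TV/(1+r)^2
    = 143341.32841 + 145721.53497 + 4641010.09871 = 4930072.96209

£4930072.96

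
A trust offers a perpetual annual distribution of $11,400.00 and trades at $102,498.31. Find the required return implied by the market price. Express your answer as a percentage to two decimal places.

P = C/r ⇒ r = C/P = $11,400.00/$102,498.31 = 0.111221

11.12%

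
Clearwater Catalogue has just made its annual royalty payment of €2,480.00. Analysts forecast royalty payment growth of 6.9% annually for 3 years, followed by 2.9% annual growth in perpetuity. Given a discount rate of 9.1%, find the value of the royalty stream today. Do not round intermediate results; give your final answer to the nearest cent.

€45863.86

D_1 = 2651.12000
D_2 = 2834.04728
D_3 = 3029.59654
Terminal value at year 3: TV = D_3×(1+g_2)/(r−g_2) = 3117.45484/0.062 = 50281.52971
P_0 = D_1/(1+r)^1 + D_2/(1+r)^2 + D_3/(1+r)^3 + TV/(1+r)^3
    = 2429.99083 + 2380.99010 + 2332.97747 + 38719.90026 = 45863.85867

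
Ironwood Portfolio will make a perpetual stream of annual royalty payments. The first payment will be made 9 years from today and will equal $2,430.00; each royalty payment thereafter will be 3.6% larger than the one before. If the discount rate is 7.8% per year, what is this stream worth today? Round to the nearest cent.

$31725.38

Value at end of year 8: C₁ / (r − g) = $2,430.00 / (0.078 − 0.036) = $57,857.1429
Discount to today: PV = $57,857.1429 / (1 + 0.078)^8 = $57,857.1429 / 1.823686 = $31,725.38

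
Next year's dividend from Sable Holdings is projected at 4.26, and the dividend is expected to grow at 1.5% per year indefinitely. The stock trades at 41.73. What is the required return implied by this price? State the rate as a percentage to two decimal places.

P = D₁/(r − g) ⇒ r = D₁/P + g = 4.2600/41.73 + 0.015 = 0.102085 + 0.015 = 0.117085

11.71%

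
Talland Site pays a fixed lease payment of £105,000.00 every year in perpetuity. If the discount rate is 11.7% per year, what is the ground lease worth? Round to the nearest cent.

£897435.90

Level perpetuity: PV = C / r = £105,000.00 / 0.117 = £897,435.90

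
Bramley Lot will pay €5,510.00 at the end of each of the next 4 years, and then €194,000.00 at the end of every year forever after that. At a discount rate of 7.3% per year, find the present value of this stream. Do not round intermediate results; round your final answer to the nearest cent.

PV of 4-year annuity: €5,510.00 × [1 − (1+0.073)^−4] / 0.073 = 18537.82784
Perpetuity value at year 4: €194,000.00 / 0.073 = 2657534.24658
PV of perpetuity: 2657534.24658 / (1+0.073)^4 = 2004841.21542
Total PV = 18537.82784 + 2004841.21542 = 2023379.04327

€2023379.04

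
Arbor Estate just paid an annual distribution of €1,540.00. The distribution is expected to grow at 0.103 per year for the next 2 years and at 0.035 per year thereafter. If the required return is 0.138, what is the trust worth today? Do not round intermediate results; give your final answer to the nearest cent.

€17476.89

D_1 = 1698.62000
D_2 = 1873.57786
Terminal value at year 2: TV = D_2×(1+g_2)/(r−g_2) = 1939.15309/0.103 = 18826.72898
P_0 = D_1/(1+r)^1 + D_2/(1+r)^2 + TV/(1+r)^2
    = 1492.63620 + 1446.72911 + 14537.52072 = 17476.88604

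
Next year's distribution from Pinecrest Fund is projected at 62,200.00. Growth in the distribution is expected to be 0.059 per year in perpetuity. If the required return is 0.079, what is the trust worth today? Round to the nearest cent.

Growing perpetuity: P = D₁ / (r − g) = 62,200.0000 / (0.079 − 0.059) = 3,110,000.00

3110000.00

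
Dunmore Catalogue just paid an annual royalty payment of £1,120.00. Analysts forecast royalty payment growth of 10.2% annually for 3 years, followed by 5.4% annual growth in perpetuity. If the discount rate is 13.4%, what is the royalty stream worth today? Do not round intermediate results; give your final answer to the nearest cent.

£16715.65

D_1 = 1234.24000
D_2 = 1360.13248
D_3 = 1498.86599
Terminal value at year 3: TV = D_3×(1+g_2)/(r−g_2) = 1579.80476/0.08 = 19747.55946
P_0 = D_1/(1+r)^1 + D_2/(1+r)^2 + D_3/(1+r)^3 + TV/(1+r)^3
    = 1088.39506 + 1057.68197 + 1027.83557 + 13541.73362 = 16715.64622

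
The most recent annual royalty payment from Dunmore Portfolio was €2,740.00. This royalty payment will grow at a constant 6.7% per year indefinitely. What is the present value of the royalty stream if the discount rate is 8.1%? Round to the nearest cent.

D₁ = D₀ × (1 + g) = €2,740.00 × 1.067 = €2,923.5800
Growing perpetuity: P = D₁ / (r − g) = €2,923.5800 / (0.081 − 0.067) = €208,827.14

€208827.14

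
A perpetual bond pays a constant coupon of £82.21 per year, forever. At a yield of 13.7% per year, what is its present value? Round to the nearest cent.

Level perpetuity: PV = C / r = £82.21 / 0.137 = £600.07

£600.07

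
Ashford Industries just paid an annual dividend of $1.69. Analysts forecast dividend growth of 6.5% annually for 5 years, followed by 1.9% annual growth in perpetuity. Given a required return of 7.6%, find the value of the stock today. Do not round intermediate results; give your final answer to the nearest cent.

D_1 = 1.79985
D_2 = 1.91684
D_3 = 2.04143
D_4 = 2.17413
D_5 = 2.31545
Terminal value at year 5: TV = D_5×(1+g_2)/(r−g_2) = 2.35944/0.057 = 41.39368
P_0 = D_1/(1+r)^1 + D_2/(1+r)^2 + D_3/(1+r)^3 + D_4/(1+r)^4 + D_5/(1+r)^5 + TV/(1+r)^5
    = 1.67272 + 1.65562 + 1.63870 + 1.62194 + 1.60536 + 28.69939 = 36.89374

$36.89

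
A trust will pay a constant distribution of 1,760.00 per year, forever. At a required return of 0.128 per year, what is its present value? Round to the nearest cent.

13750.00

Level perpetuity: PV = C / r = 1,760.00 / 0.128 = 13,750.00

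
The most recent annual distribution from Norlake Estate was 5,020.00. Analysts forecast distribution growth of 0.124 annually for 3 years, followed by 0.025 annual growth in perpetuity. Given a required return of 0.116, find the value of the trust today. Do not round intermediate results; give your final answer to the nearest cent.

73045.64

D_1 = 5642.48000
D_2 = 6342.14752
D_3 = 7128.57381
Terminal value at year 3: TV = D_3×(1+g_2)/(r−g_2) = 7306.78816/0.091 = 80294.37536
P_0 = D_1/(1+r)^1 + D_2/(1+r)^2 + D_3/(1+r)^3 + TV/(1+r)^3
    = 5055.98566 + 5092.22929 + 5128.73272 + 57768.69277 = 73045.64044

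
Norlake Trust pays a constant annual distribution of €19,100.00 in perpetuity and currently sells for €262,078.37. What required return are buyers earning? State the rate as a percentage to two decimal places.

P = C/r ⇒ r = C/P = €19,100.00/€262,078.37 = 0.072879

7.29%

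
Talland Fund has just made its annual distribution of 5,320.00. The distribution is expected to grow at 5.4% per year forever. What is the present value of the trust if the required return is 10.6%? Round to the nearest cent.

107832.31

D₁ = D₀ × (1 + g) = 5,320.00 × 1.054 = 5,607.2800
Growing perpetuity: P = D₁ / (r − g) = 5,607.2800 / (0.106 − 0.054) = 107,832.31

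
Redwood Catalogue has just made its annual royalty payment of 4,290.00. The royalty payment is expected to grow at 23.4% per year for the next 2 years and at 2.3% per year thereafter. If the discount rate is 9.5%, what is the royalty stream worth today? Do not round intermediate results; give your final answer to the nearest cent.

D_1 = 5293.86000
D_2 = 6532.62324
Terminal value at year 2: TV = D_2×(1+g_2)/(r−g_2) = 6682.87357/0.072 = 92817.68853
P_0 = D_1/(1+r)^1 + D_2/(1+r)^2 + TV/(1+r)^2
    = 4834.57534 + 5448.27943 + 77410.97019 = 87693.82496

87693.82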